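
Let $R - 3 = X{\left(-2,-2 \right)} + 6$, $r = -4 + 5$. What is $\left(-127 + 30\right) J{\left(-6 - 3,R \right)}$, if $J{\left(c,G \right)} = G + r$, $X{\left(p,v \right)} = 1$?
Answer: $-1067$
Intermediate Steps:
$r = 1$
$R = 10$ ($R = 3 + \left(1 + 6\right) = 3 + 7 = 10$)
$J{\left(c,G \right)} = 1 + G$ ($J{\left(c,G \right)} = G + 1 = 1 + G$)
$\left(-127 + 30\right) J{\left(-6 - 3,R \right)} = \left(-127 + 30\right) \left(1 + 10\right) = \left(-97\right) 11 = -1067$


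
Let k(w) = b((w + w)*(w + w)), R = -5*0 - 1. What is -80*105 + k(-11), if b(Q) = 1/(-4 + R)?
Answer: -42001/5 ≈ -8400.2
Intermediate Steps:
R = -1 (R = 0 - 1 = -1)
b(Q) = -⅕ (b(Q) = 1/(-4 - 1) = 1/(-5) = -⅕)
k(w) = -⅕
-80*105 + k(-11) = -80*105 - ⅕ = -8400 - ⅕ = -42001/5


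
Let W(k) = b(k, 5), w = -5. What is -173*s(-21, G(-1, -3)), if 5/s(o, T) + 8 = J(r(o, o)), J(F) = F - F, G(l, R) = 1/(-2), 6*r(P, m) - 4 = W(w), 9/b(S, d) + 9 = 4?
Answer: 865/8 ≈ 108.13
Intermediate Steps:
b(S, d) = -9/5 (b(S, d) = 9/(-9 + 4) = 9/(-5) = 9*(-1/5) = -9/5)
W(k) = -9/5
r(P, m) = 11/30 (r(P, m) = 2/3 + (1/6)*(-9/5) = 2/3 - 3/10 = 11/30)
G(l, R) = -1/2
J(F) = 0
s(o, T) = -5/8 (s(o, T) = 5/(-8 + 0) = 5/(-8) = 5*(-1/8) = -5/8)
-173*s(-21, G(-1, -3)) = -173*(-5/8) = 865/8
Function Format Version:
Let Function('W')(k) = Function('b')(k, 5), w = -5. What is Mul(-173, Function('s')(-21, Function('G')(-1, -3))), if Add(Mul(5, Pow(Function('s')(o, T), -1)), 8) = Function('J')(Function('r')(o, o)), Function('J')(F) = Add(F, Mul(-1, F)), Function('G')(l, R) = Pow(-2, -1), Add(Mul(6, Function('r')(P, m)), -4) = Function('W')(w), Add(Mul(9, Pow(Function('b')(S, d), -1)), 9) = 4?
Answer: Rational(865, 8) ≈ 108.13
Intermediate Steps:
Function('b')(S, d) = Rational(-9, 5) (Function('b')(S, d) = Mul(9, Pow(Add(-9, 4), -1)) = Mul(9, Pow(-5, -1)) = Mul(9, Rational(-1, 5)) = Rational(-9, 5))
Function('W')(k) = Rational(-9, 5)
Function('r')(P, m) = Rational(11, 30) (Function('r')(P, m) = Add(Rational(2, 3), Mul(Rational(1, 6), Rational(-9, 5))) = Add(Rational(2, 3), Rational(-3, 10)) = Rational(11, 30))
Function('G')(l, R) = Rational(-1, 2)
Function('J')(F) = 0
Function('s')(o, T) = Rational(-5, 8) (Function('s')(o, T) = Mul(5, Pow(Add(-8, 0), -1)) = Mul(5, Pow(-8, -1)) = Mul(5, Rational(-1, 8)) = Rational(-5, 8))
Mul(-173, Function('s')(-21, Function('G')(-1, -3))) = Mul(-173, Rational(-5, 8)) = Rational(865, 8)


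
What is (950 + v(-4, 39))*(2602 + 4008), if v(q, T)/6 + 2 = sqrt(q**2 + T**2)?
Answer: 6200180 + 39660*sqrt(1537) ≈ 7.7550e+6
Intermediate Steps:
v(q, T) = -12 + 6*sqrt(T**2 + q**2) (v(q, T) = -12 + 6*sqrt(q**2 + T**2) = -12 + 6*sqrt(T**2 + q**2))
(950 + v(-4, 39))*(2602 + 4008) = (950 + (-12 + 6*sqrt(39**2 + (-4)**2)))*(2602 + 4008) = (950 + (-12 + 6*sqrt(1521 + 16)))*6610 = (950 + (-12 + 6*sqrt(1537)))*6610 = (938 + 6*sqrt(1537))*6610 = 6200180 + 39660*sqrt(1537)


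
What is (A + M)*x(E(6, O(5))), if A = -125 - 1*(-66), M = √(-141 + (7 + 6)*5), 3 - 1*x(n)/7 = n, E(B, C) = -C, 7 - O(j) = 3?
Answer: -2891 + 98*I*√19 ≈ -2891.0 + 427.17*I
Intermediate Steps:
O(j) = 4 (O(j) = 7 - 1*3 = 7 - 3 = 4)
x(n) = 21 - 7*n
M = 2*I*√19 (M = √(-141 + 13*5) = √(-141 + 65) = √(-76) = 2*I*√19 ≈ 8.7178*I)
A = -59 (A = -125 + 66 = -59)
(A + M)*x(E(6, O(5))) = (-59 + 2*I*√19)*(21 - (-7)*4) = (-59 + 2*I*√19)*(21 - 7*(-4)) = (-59 + 2*I*√19)*(21 + 28) = (-59 + 2*I*√19)*49 = -2891 + 98*I*√19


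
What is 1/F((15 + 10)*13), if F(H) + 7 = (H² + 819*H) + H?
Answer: 1/372118 ≈ 2.6873e-6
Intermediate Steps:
F(H) = -7 + H² + 820*H (F(H) = -7 + ((H² + 819*H) + H) = -7 + (H² + 820*H) = -7 + H² + 820*H)
1/F((15 + 10)*13) = 1/(-7 + ((15 + 10)*13)² + 820*((15 + 10)*13)) = 1/(-7 + (25*13)² + 820*(25*13)) = 1/(-7 + 325² + 820*325) = 1/(-7 + 105625 + 266500) = 1/372118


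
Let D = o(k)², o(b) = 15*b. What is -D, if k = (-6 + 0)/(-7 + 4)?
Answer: -900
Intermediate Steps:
k = 2 (k = -6/(-3) = -6*(-⅓) = 2)
D = 900 (D = (15*2)² = 30² = 900)
-D = -1*900 = -900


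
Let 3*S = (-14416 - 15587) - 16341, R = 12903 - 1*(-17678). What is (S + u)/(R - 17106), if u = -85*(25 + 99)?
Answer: -25988/13475 ≈ -1.9286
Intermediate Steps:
R = 30581 (R = 12903 + 17678 = 30581)
u = -10540 (u = -85*124 = -10540)
S = -15448 (S = ((-14416 - 15587) - 16341)/3 = (-30003 - 16341)/3 = (⅓)*(-46344) = -15448)
(S + u)/(R - 17106) = (-15448 - 10540)/(30581 - 17106) = -25988/13475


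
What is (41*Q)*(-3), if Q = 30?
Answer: -3690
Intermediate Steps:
(41*Q)*(-3) = (41*30)*(-3) = 1230*(-3) = -3690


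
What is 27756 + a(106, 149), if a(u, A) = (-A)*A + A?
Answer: 5704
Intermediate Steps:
a(u, A) = A - A**2 (a(u, A) = -A**2 + A = A - A**2)
27756 + a(106, 149) = 27756 + 149*(1 - 1*149) = 27756 + 149*(1 - 149) = 27756 + 149*(-148) = 27756 - 22052 = 5704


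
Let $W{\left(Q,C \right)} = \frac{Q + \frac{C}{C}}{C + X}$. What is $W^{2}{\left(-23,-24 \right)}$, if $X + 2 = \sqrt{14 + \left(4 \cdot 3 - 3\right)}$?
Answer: $\frac{484}{\left(26 - \sqrt{23}\right)^{2}} \approx 1.0765$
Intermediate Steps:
$X = -2 + \sqrt{23}$ ($X = -2 + \sqrt{14 + \left(4 \cdot 3 - 3\right)} = -2 + \sqrt{14 + \left(12 - 3\right)} = -2 + \sqrt{14 + 9} = -2 + \sqrt{23} \approx 2.7958$)
$W{\left(Q,C \right)} = \frac{1 + Q}{-2 + C + \sqrt{23}}$ ($W{\left(Q,C \right)} = \frac{Q + \frac{C}{C}}{C - \left(2 - \sqrt{23}\right)} = \frac{Q + 1}{-2 + C + \sqrt{23}} = \frac{1 + Q}{-2 + C + \sqrt{23}}$)
$W^{2}{\left(-23,-24 \right)} = \left(\frac{1 - 23}{-2 - 24 + \sqrt{23}}\right)^{2} = \left(\frac{1}{-26 + \sqrt{23}} \left(-22\right)\right)^{2} = \left(- \frac{22}{-26 + \sqrt{23}}\right)^{2} = \frac{484}{\left(-26 + \sqrt{23}\right)^{2}}$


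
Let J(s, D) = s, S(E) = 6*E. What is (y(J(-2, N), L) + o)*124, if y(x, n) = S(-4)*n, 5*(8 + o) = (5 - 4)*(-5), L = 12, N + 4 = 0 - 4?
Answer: -36828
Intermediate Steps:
N = -8 (N = -4 + (0 - 4) = -4 - 4 = -8)
o = -9 (o = -8 + ((5 - 4)*(-5))/5 = -8 + (1*(-5))/5 = -8 + (⅕)*(-5) = -8 - 1 = -9)
y(x, n) = -24*n (y(x, n) = (6*(-4))*n = -24*n)
(y(J(-2, N), L) + o)*124 = (-24*12 - 9)*124 = (-288 - 9)*124 = -297*124 = -36828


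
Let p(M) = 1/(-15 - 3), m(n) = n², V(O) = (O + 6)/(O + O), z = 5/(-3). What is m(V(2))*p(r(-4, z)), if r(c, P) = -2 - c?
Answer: -2/9 ≈ -0.22222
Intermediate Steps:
z = -5/3 (z = 5*(-⅓) = -5/3 ≈ -1.6667)
V(O) = (6 + O)/(2*O) (V(O) = (6 + O)/((2*O)) = (6 + O)*(1/(2*O)) = (6 + O)/(2*O))
p(M) = -1/18 (p(M) = 1/(-18) = -1/18)
m(V(2))*p(r(-4, z)) = ((½)*(6 + 2)/2)²*(-1/18) = ((½)*(½)*8)²*(-1/18) = 2²*(-1/18) = 4*(-1/18) = -2/9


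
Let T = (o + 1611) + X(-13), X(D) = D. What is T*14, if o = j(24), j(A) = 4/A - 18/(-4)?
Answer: 67312/3 ≈ 22437.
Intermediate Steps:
j(A) = 9/2 + 4/A (j(A) = 4/A - 18*(-1/4) = 4/A + 9/2 = 9/2 + 4/A)
o = 14/3 (o = 9/2 + 4/24 = 9/2 + 4*(1/24) = 9/2 + 1/6 = 14/3 ≈ 4.6667)
T = 4808/3 (T = (14/3 + 1611) - 13 = 4847/3 - 13 = 4808/3 ≈ 1602.7)
T*14 = (4808/3)*14 = 67312/3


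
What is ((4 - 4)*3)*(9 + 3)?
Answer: 0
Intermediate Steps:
((4 - 4)*3)*(9 + 3) = (0*3)*12 = 0*12 = 0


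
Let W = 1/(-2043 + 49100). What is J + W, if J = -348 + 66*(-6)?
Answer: -35010407/47057 ≈ -744.00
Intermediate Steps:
J = -744 (J = -348 - 396 = -744)
W = 1/47057 ≈ 2.1251e-5
J + W = -744 + 1/47057 = -35010407/47057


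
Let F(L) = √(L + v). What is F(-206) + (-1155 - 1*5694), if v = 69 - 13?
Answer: -6849 + 5*I*√6 ≈ -6849.0 + 12.247*I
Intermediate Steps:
v = 56
F(L) = √(56 + L) (F(L) = √(L + 56) = √(56 + L))
F(-206) + (-1155 - 1*5694) = √(56 - 206) + (-1155 - 1*5694) = √(-150) + (-1155 - 5694) = 5*I*√6 - 6849 = -6849 + 5*I*√6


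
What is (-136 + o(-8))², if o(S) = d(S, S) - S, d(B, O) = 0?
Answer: 16384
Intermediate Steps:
o(S) = -S (o(S) = 0 - S = -S)
(-136 + o(-8))² = (-136 - 1*(-8))² = (-136 + 8)² = (-128)² = 16384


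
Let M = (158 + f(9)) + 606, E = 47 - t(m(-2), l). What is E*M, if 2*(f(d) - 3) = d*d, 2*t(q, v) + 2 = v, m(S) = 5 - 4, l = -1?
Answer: 156655/4 ≈ 39164.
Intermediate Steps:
m(S) = 1
t(q, v) = -1 + v/2
f(d) = 3 + d²/2 (f(d) = 3 + (d*d)/2 = 3 + d²/2)
E = 97/2 (E = 47 - (-1 + (½)*(-1)) = 47 - (-1 - ½) = 47 - 1*(-3/2) = 47 + 3/2 = 97/2 ≈ 48.500)
M = 1615/2 (M = (158 + (3 + (½)*9²)) + 606 = (158 + (3 + (½)*81)) + 606 = (158 + (3 + 81/2)) + 606 = (158 + 87/2) + 606 = 403/2 + 606 = 1615/2 ≈ 807.50)
E*M = (97/2)*(1615/2) = 156655/4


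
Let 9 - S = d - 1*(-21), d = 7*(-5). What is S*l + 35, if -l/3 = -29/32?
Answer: 3121/32 ≈ 97.531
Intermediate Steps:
l = 87/32 (l = -(-87)/32 = -3*(-29/32) = 87/32 ≈ 2.7188)
d = -35
S = 23 (S = 9 - (-35 - 1*(-21)) = 9 - (-35 + 21) = 9 - 1*(-14) = 9 + 14 = 23)
S*l + 35 = 23*(87/32) + 35 = 2001/32 + 35 = 3121/32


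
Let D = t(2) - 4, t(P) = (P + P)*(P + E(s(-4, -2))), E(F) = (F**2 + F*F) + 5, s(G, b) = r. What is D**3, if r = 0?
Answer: 13824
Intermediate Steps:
s(G, b) = 0
E(F) = 5 + 2*F**2 (E(F) = (F**2 + F**2) + 5 = 2*F**2 + 5 = 5 + 2*F**2)
t(P) = 2*P*(5 + P) (t(P) = (P + P)*(P + (5 + 2*0**2)) = (2*P)*(P + (5 + 2*0)) = (2*P)*(P + (5 + 0)) = (2*P)*(P + 5) = (2*P)*(5 + P) = 2*P*(5 + P))
D = 24 (D = 2*2*(5 + 2) - 4 = 2*2*7 - 4 = 28 - 4 = 24)
D**3 = 24**3 = 13824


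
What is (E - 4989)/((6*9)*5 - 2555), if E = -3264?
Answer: 8253/2285 ≈ 3.6118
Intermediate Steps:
(E - 4989)/((6*9)*5 - 2555) = (-3264 - 4989)/((6*9)*5 - 2555) = -8253/(54*5 - 2555) = -8253/(270 - 2555) = -8253/(-2285) = -8253*(-1/2285) = 8253/2285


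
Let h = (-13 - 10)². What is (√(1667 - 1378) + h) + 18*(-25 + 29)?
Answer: 618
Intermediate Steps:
h = 529 (h = (-23)² = 529)
(√(1667 - 1378) + h) + 18*(-25 + 29) = (√(1667 - 1378) + 529) + 18*(-25 + 29) = (√289 + 529) + 18*4 = (17 + 529) + 72 = 546 + 72 = 618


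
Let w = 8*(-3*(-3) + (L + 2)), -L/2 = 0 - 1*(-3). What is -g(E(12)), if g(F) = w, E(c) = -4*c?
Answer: -40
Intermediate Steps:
L = -6 (L = -2*(0 - 1*(-3)) = -2*(0 + 3) = -2*3 = -6)
w = 40 (w = 8*(-3*(-3) + (-6 + 2)) = 8*(9 - 4) = 8*5 = 40)
g(F) = 40
-g(E(12)) = -1*40 = -40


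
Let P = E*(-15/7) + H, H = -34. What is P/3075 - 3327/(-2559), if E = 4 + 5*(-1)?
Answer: 23681006/18360825 ≈ 1.2898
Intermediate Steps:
E = -1 (E = 4 - 5 = -1)
P = -223/7 (P = -(-15)/7 - 34 = -1*(-15/7) - 34 = 15/7 - 34 = -223/7 ≈ -31.857)
P/3075 - 3327/(-2559) = -223/7/3075 - 3327/(-2559) = -223/7*1/3075 - 3327*(-1/2559) = -223/21525 + 1109/853 = 23681006/18360825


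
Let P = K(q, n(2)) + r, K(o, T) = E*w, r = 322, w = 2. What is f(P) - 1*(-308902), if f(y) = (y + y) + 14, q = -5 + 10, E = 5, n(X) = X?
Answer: 309580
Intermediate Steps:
q = 5
K(o, T) = 10 (K(o, T) = 5*2 = 10)
P = 332 (P = 10 + 322 = 332)
f(y) = 14 + 2*y (f(y) = 2*y + 14 = 14 + 2*y)
f(P) - 1*(-308902) = (14 + 2*332) - 1*(-308902) = (14 + 664) + 308902 = 678 + 308902 = 309580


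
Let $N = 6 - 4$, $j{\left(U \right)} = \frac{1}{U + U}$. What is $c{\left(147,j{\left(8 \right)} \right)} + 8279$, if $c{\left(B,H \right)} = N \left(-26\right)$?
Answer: $8227$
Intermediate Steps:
$j{\left(U \right)} = \frac{1}{2 U}$
$N = 2$
$c{\left(B,H \right)} = -52$ ($c{\left(B,H \right)} = 2 \left(-26\right) = -52$)
$c{\left(147,j{\left(8 \right)} \right)} + 8279 = -52 + 8279 = 8227$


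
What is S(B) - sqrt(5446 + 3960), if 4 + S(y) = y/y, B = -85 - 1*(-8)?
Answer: -3 - sqrt(9406) ≈ -99.984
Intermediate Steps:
B = -77 (B = -85 + 8 = -77)
S(y) = -3 (S(y) = -4 + y/y = -4 + 1 = -3)
S(B) - sqrt(5446 + 3960) = -3 - sqrt(5446 + 3960) = -3 - sqrt(9406)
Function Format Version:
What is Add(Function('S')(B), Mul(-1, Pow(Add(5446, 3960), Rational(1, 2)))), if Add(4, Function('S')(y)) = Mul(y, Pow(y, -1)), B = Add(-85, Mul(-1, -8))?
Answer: Add(-3, Mul(-1, Pow(9406, Rational(1, 2)))) ≈ -99.984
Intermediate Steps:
B = -77 (B = Add(-85, 8) = -77)
Function('S')(y) = -3 (Function('S')(y) = Add(-4, Mul(y, Pow(y, -1))) = Add(-4, 1) = -3)
Add(Function('S')(B), Mul(-1, Pow(Add(5446, 3960), Rational(1, 2)))) = Add(-3, Mul(-1, Pow(Add(5446, 3960), Rational(1, 2)))) = Add(-3, Mul(-1, Pow(9406, Rational(1, 2))))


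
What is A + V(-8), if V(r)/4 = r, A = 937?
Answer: 905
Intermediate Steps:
V(r) = 4*r
A + V(-8) = 937 + 4*(-8) = 937 - 32 = 905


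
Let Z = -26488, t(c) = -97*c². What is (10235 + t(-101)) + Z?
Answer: -1005750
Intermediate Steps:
(10235 + t(-101)) + Z = (10235 - 97*(-101)²) - 26488 = (10235 - 97*10201) - 26488 = (10235 - 989497) - 26488 = -979262 - 26488 = -1005750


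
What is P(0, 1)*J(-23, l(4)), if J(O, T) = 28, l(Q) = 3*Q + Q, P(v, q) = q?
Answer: 28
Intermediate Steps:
l(Q) = 4*Q
P(0, 1)*J(-23, l(4)) = 1*28 = 28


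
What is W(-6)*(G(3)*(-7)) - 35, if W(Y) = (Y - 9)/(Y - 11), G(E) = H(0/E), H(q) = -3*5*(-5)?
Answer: -8470/17 ≈ -498.24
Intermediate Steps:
H(q) = 75 (H(q) = -15*(-5) = 75)
G(E) = 75
W(Y) = (-9 + Y)/(-11 + Y)
W(-6)*(G(3)*(-7)) - 35 = ((-9 - 6)/(-11 - 6))*(75*(-7)) - 35 = (-15/(-17))*(-525) - 35 = -1/17*(-15)*(-525) - 35 = (15/17)*(-525) - 35 = -7875/17 - 35 = -8470/17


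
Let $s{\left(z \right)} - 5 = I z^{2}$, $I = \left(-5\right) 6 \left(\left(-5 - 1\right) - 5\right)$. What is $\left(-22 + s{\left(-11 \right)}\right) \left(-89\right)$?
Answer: $-3552257$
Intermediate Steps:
$I = 330$ ($I = - 30 \left(-6 - 5\right) = \left(-30\right) \left(-11\right) = 330$)
$s{\left(z \right)} = 5 + 330 z^{2}$
$\left(-22 + s{\left(-11 \right)}\right) \left(-89\right) = \left(-22 + \left(5 + 330 \left(-11\right)^{2}\right)\right) \left(-89\right) = \left(-22 + \left(5 + 330 \cdot 121\right)\right) \left(-89\right) = \left(-22 + \left(5 + 39930\right)\right) \left(-89\right) = \left(-22 + 39935\right) \left(-89\right) = 39913 \left(-89\right) = -3552257$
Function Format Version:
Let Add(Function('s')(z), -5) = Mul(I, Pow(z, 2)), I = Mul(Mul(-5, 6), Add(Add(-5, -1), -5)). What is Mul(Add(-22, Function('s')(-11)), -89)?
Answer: -3552257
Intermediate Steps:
I = 330 (I = Mul(-30, Add(-6, -5)) = Mul(-30, -11) = 330)
Function('s')(z) = Add(5, Mul(330, Pow(z, 2)))
Mul(Add(-22, Function('s')(-11)), -89) = Mul(Add(-22, Add(5, Mul(330, Pow(-11, 2)))), -89) = Mul(Add(-22, Add(5, Mul(330, 121))), -89) = Mul(Add(-22, Add(5, 39930)), -89) = Mul(Add(-22, 39935), -89) = Mul(39913, -89) = -3552257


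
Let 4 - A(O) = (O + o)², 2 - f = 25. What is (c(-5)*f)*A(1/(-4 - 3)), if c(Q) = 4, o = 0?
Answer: -17940/49 ≈ -366.12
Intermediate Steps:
f = -23 (f = 2 - 1*25 = 2 - 25 = -23)
A(O) = 4 - O² (A(O) = 4 - (O + 0)² = 4 - O²)
(c(-5)*f)*A(1/(-4 - 3)) = (4*(-23))*(4 - (1/(-4 - 3))²) = -92*(4 - (1/(-7))²) = -92*(4 - (-⅐)²) = -92*(4 - 1*1/49) = -92*(4 - 1/49) = -92*195/49 = -17940/49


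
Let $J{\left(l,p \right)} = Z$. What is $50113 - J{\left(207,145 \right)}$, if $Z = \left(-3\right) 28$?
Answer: $50197$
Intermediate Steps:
$Z = -84$
$J{\left(l,p \right)} = -84$
$50113 - J{\left(207,145 \right)} = 50113 - -84 = 50113 + 84 = 50197$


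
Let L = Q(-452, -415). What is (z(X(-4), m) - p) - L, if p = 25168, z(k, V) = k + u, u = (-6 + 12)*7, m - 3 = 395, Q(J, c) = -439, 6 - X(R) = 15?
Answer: -24696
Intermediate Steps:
X(R) = -9 (X(R) = 6 - 1*15 = 6 - 15 = -9)
m = 398 (m = 3 + 395 = 398)
L = -439
u = 42 (u = 6*7 = 42)
z(k, V) = 42 + k (z(k, V) = k + 42 = 42 + k)
(z(X(-4), m) - p) - L = ((42 - 9) - 1*25168) - 1*(-439) = (33 - 25168) + 439 = -25135 + 439 = -24696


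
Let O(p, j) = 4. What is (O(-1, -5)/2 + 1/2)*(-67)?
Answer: -335/2 ≈ -167.50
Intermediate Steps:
(O(-1, -5)/2 + 1/2)*(-67) = (4/2 + 1/2)*(-67) = (4*(1/2) + 1*(1/2))*(-67) = (2 + 1/2)*(-67) = (5/2)*(-67) = -335/2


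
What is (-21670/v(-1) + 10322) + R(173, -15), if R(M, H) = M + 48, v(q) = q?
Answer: 32213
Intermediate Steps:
R(M, H) = 48 + M
(-21670/v(-1) + 10322) + R(173, -15) = (-21670/(-1) + 10322) + (48 + 173) = (-21670*(-1) + 10322) + 221 = (21670 + 10322) + 221 = 31992 + 221 = 32213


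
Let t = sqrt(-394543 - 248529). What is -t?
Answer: -64*I*sqrt(157) ≈ -801.92*I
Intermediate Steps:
t = 64*I*sqrt(157) (t = sqrt(-643072) = 64*I*sqrt(157) ≈ 801.92*I)
-t = -64*I*sqrt(157)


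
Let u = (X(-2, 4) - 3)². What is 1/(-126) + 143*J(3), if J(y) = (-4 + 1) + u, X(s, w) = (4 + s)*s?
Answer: 828827/126 ≈ 6578.0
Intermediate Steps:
X(s, w) = s*(4 + s)
u = 49 (u = (-2*(4 - 2) - 3)² = (-2*2 - 3)² = (-4 - 3)² = (-7)² = 49)
J(y) = 46 (J(y) = (-4 + 1) + 49 = -3 + 49 = 46)
1/(-126) + 143*J(3) = 1/(-126) + 143*46 = -1/126 + 6578 = 828827/126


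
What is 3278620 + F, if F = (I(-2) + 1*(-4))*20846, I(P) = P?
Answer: 3153544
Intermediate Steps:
F = -125076 (F = (-2 + 1*(-4))*20846 = (-2 - 4)*20846 = -6*20846 = -125076)
3278620 + F = 3278620 - 125076 = 3153544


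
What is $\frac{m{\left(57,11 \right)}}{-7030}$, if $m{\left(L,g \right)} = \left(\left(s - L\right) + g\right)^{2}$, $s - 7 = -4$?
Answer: $- \frac{1849}{7030} \approx -0.26302$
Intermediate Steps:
$s = 3$ ($s = 7 - 4 = 3$)
$m{\left(L,g \right)} = \left(3 + g - L\right)^{2}$ ($m{\left(L,g \right)} = \left(\left(3 - L\right) + g\right)^{2} = \left(3 + g - L\right)^{2}$)
$\frac{m{\left(57,11 \right)}}{-7030} = \frac{\left(3 + 11 - 57\right)^{2}}{-7030} = \left(3 + 11 - 57\right)^{2} \left(- \frac{1}{7030}\right) = \left(-43\right)^{2} \left(- \frac{1}{7030}\right) = 1849 \left(- \frac{1}{7030}\right) = - \frac{1849}{7030}$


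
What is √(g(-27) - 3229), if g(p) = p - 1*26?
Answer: I*√3282 ≈ 57.289*I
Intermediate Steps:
g(p) = -26 + p (g(p) = p - 26 = -26 + p)
√(g(-27) - 3229) = √((-26 - 27) - 3229) = √(-53 - 3229) = √(-3282) = I*√3282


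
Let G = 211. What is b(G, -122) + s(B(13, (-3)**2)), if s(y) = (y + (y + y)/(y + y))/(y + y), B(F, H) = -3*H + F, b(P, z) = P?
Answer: 5921/28 ≈ 211.46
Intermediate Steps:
B(F, H) = F - 3*H
s(y) = (1 + y)/(2*y) (s(y) = (y + (2*y)/((2*y)))/((2*y)) = (y + (2*y)*(1/(2*y)))*(1/(2*y)) = (y + 1)*(1/(2*y)) = (1 + y)*(1/(2*y)) = (1 + y)/(2*y))
b(G, -122) + s(B(13, (-3)**2)) = 211 + (1 + (13 - 3*(-3)**2))/(2*(13 - 3*(-3)**2)) = 211 + (1 + (13 - 3*9))/(2*(13 - 3*9)) = 211 + (1 + (13 - 27))/(2*(13 - 27)) = 211 + (1/2)*(1 - 14)/(-14) = 211 + (1/2)*(-1/14)*(-13) = 211 + 13/28 = 5921/28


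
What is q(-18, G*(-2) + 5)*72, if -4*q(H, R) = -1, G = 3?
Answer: 18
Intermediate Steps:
q(H, R) = ¼ (q(H, R) = -¼*(-1) = ¼)
q(-18, G*(-2) + 5)*72 = (¼)*72 = 18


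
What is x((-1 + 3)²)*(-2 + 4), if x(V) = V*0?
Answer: 0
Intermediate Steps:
x(V) = 0
x((-1 + 3)²)*(-2 + 4) = 0*(-2 + 4) = 0*2 = 0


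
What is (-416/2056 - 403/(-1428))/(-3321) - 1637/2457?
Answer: -257483203/386446788 ≈ -0.66628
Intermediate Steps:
(-416/2056 - 403/(-1428))/(-3321) - 1637/2457 = (-416*1/2056 - 403*(-1/1428))*(-1/3321) - 1637*1/2457 = (-52/257 + 403/1428)*(-1/3321) - 1637/2457 = (29315/366996)*(-1/3321) - 1637/2457 = -715/29726676 - 1637/2457 = -257483203/386446788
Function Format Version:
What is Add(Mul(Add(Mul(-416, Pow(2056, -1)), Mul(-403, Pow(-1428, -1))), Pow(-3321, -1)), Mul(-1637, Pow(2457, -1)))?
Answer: Rational(-257483203, 386446788) ≈ -0.66628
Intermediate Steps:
Add(Mul(Add(Mul(-416, Pow(2056, -1)), Mul(-403, Pow(-1428, -1))), Pow(-3321, -1)), Mul(-1637, Pow(2457, -1))) = Add(Mul(Add(Mul(-416, Rational(1, 2056)), Mul(-403, Rational(-1, 1428))), Rational(-1, 3321)), Mul(-1637, Rational(1, 2457))) = Add(Mul(Add(Rational(-52, 257), Rational(403, 1428)), Rational(-1, 3321)), Rational(-1637, 2457)) = Add(Mul(Rational(29315, 366996), Rational(-1, 3321)), Rational(-1637, 2457)) = Add(Rational(-715, 29726676), Rational(-1637, 2457)) = Rational(-257483203, 386446788)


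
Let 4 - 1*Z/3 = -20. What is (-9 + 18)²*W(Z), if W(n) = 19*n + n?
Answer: 116640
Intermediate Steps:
Z = 72 (Z = 12 - 3*(-20) = 12 + 60 = 72)
W(n) = 20*n
(-9 + 18)²*W(Z) = (-9 + 18)²*(20*72) = 9²*1440 = 81*1440 = 116640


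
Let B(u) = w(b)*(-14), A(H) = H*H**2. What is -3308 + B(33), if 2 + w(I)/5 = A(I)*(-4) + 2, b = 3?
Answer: 4252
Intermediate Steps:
A(H) = H**3
w(I) = -20*I**3 (w(I) = -10 + 5*(I**3*(-4) + 2) = -10 + 5*(-4*I**3 + 2) = -10 + 5*(2 - 4*I**3) = -10 + (10 - 20*I**3) = -20*I**3)
B(u) = 7560 (B(u) = -20*3**3*(-14) = -20*27*(-14) = -540*(-14) = 7560)
-3308 + B(33) = -3308 + 7560 = 4252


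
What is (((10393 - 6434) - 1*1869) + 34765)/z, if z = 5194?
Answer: 5265/742 ≈ 7.0957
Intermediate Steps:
(((10393 - 6434) - 1*1869) + 34765)/z = (((10393 - 6434) - 1*1869) + 34765)/5194 = ((3959 - 1869) + 34765)*(1/5194) = (2090 + 34765)*(1/5194) = 36855*(1/5194) = 5265/742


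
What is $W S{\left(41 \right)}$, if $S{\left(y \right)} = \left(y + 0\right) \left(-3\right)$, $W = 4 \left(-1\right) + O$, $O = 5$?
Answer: $-123$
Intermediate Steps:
$W = 1$ ($W = 4 \left(-1\right) + 5 = -4 + 5 = 1$)
$S{\left(y \right)} = - 3 y$ ($S{\left(y \right)} = y \left(-3\right) = - 3 y$)
$W S{\left(41 \right)} = 1 \left(\left(-3\right) 41\right) = 1 \left(-123\right) = -123$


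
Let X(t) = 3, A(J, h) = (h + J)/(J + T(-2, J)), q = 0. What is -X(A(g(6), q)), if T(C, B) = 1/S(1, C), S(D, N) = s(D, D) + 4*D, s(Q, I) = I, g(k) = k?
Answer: -3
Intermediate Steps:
S(D, N) = 5*D (S(D, N) = D + 4*D = 5*D)
T(C, B) = 1/5 (T(C, B) = 1/(5*1) = 1/5)
A(J, h) = (J + h)/(1/5 + J) (A(J, h) = (h + J)/(J + 1/5) = (J + h)/(1/5 + J))
-X(A(g(6), q)) = -1*3 = -3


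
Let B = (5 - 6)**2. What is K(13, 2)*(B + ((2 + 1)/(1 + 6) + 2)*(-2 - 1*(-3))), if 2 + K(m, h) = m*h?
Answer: 576/7 ≈ 82.286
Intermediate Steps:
K(m, h) = -2 + h*m (K(m, h) = -2 + m*h = -2 + h*m)
B = 1 (B = (-1)**2 = 1)
K(13, 2)*(B + ((2 + 1)/(1 + 6) + 2)*(-2 - 1*(-3))) = (-2 + 2*13)*(1 + ((2 + 1)/(1 + 6) + 2)*(-2 - 1*(-3))) = (-2 + 26)*(1 + (3/7 + 2)*(-2 + 3)) = 24*(1 + (3*(1/7) + 2)*1) = 24*(1 + (3/7 + 2)*1) = 24*(1 + (17/7)*1) = 24*(1 + 17/7) = 24*(24/7) = 576/7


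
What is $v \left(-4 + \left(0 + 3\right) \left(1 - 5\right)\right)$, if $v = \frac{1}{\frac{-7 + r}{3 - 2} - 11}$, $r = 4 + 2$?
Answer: $\frac{4}{3} \approx 1.3333$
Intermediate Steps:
$r = 6$
$v = - \frac{1}{12}$ ($v = \frac{1}{\frac{-7 + 6}{3 - 2} - 11} = \frac{1}{- 1^{-1} - 11} = \frac{1}{\left(-1\right) 1 - 11} = \frac{1}{-1 - 11} = \frac{1}{-12} = - \frac{1}{12} \approx -0.083333$)
$v \left(-4 + \left(0 + 3\right) \left(1 - 5\right)\right) = - \frac{-4 + \left(0 + 3\right) \left(1 - 5\right)}{12} = - \frac{-4 + 3 \left(-4\right)}{12} = - \frac{-4 - 12}{12} = \left(- \frac{1}{12}\right) \left(-16\right) = \frac{4}{3}$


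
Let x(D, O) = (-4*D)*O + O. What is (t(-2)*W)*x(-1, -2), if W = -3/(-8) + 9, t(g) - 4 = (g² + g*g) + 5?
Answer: -6375/4 ≈ -1593.8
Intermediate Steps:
x(D, O) = O - 4*D*O (x(D, O) = -4*D*O + O = O - 4*D*O)
t(g) = 9 + 2*g² (t(g) = 4 + ((g² + g*g) + 5) = 4 + ((g² + g²) + 5) = 4 + (2*g² + 5) = 4 + (5 + 2*g²) = 9 + 2*g²)
W = 75/8 (W = -3*(-⅛) + 9 = 3/8 + 9 = 75/8 ≈ 9.3750)
(t(-2)*W)*x(-1, -2) = ((9 + 2*(-2)²)*(75/8))*(-2*(1 - 4*(-1))) = ((9 + 2*4)*(75/8))*(-2*(1 + 4)) = ((9 + 8)*(75/8))*(-2*5) = (17*(75/8))*(-10) = (1275/8)*(-10) = -6375/4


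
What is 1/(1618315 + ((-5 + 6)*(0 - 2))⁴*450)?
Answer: 1/1625515 ≈ 6.1519e-7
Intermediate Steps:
1/(1618315 + ((-5 + 6)*(0 - 2))⁴*450) = 1/(1618315 + (1*(-2))⁴*450) = 1/(1618315 + (-2)⁴*450) = 1/(1618315 + 16*450) = 1/(1618315 + 7200) = 1/1625515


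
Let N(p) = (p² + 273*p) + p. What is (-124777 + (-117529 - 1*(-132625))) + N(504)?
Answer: 282431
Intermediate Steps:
N(p) = p² + 274*p
(-124777 + (-117529 - 1*(-132625))) + N(504) = (-124777 + (-117529 - 1*(-132625))) + 504*(274 + 504) = (-124777 + (-117529 + 132625)) + 504*778 = (-124777 + 15096) + 392112 = -109681 + 392112 = 282431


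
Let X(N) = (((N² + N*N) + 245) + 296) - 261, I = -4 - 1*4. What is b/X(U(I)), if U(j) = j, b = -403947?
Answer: -134649/136 ≈ -990.07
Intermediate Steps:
I = -8 (I = -4 - 4 = -8)
X(N) = 280 + 2*N² (X(N) = (((N² + N²) + 245) + 296) - 261 = ((2*N² + 245) + 296) - 261 = ((245 + 2*N²) + 296) - 261 = (541 + 2*N²) - 261 = 280 + 2*N²)
b/X(U(I)) = -403947/(280 + 2*(-8)²) = -403947/(280 + 2*64) = -403947/(280 + 128) = -403947/408 = -403947*1/408 = -134649/136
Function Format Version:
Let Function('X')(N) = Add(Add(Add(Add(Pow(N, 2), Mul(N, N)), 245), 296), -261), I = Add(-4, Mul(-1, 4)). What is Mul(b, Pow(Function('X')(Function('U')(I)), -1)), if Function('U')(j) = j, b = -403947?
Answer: Rational(-134649, 136) ≈ -990.07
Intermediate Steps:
I = -8 (I = Add(-4, -4) = -8)
Function('X')(N) = Add(280, Mul(2, Pow(N, 2))) (Function('X')(N) = Add(Add(Add(Add(Pow(N, 2), Pow(N, 2)), 245), 296), -261) = Add(Add(Add(Mul(2, Pow(N, 2)), 245), 296), -261) = Add(Add(Add(245, Mul(2, Pow(N, 2))), 296), -261) = Add(Add(541, Mul(2, Pow(N, 2))), -261) = Add(280, Mul(2, Pow(N, 2))))
Mul(b, Pow(Function('X')(Function('U')(I)), -1)) = Mul(-403947, Pow(Add(280, Mul(2, Pow(-8, 2))), -1)) = Mul(-403947, Pow(Add(280, Mul(2, 64)), -1)) = Mul(-403947, Pow(Add(280, 128), -1)) = Mul(-403947, Pow(408, -1)) = Mul(-403947, Rational(1, 408)) = Rational(-134649, 136)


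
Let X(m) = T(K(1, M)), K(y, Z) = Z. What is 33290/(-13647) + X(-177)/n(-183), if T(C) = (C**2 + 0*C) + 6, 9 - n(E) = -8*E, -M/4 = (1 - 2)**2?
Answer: -16245728/6618795 ≈ -2.4545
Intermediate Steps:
M = -4 (M = -4*(1 - 2)**2 = -4*(-1)**2 = -4*1 = -4)
n(E) = 9 + 8*E (n(E) = 9 - (-8)*E = 9 + 8*E)
T(C) = 6 + C**2 (T(C) = (C**2 + 0) + 6 = C**2 + 6 = 6 + C**2)
X(m) = 22 (X(m) = 6 + (-4)**2 = 6 + 16 = 22)
33290/(-13647) + X(-177)/n(-183) = 33290/(-13647) + 22/(9 + 8*(-183)) = 33290*(-1/13647) + 22/(9 - 1464) = -33290/13647 + 22/(-1455) = -33290/13647 + 22*(-1/1455) = -33290/13647 - 22/1455 = -16245728/6618795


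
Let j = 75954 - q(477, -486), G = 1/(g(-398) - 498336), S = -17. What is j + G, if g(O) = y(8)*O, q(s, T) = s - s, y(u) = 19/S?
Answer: 642886049083/8464150 ≈ 75954.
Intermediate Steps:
y(u) = -19/17 (y(u) = 19/(-17) = 19*(-1/17) = -19/17)
q(s, T) = 0
g(O) = -19*O/17
G = -17/8464150 (G = 1/(-19/17*(-398) - 498336) = 1/(7562/17 - 498336) = 1/(-8464150/17) = -17/8464150 ≈ -2.0085e-6)
j = 75954 (j = 75954 - 1*0 = 75954 + 0 = 75954)
j + G = 75954 - 17/8464150 = 642886049083/8464150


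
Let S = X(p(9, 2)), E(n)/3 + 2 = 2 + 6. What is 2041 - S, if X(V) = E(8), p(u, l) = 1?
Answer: 2023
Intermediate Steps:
E(n) = 18 (E(n) = -6 + 3*(2 + 6) = -6 + 3*8 = -6 + 24 = 18)
X(V) = 18
S = 18
2041 - S = 2041 - 1*18 = 2041 - 18 = 2023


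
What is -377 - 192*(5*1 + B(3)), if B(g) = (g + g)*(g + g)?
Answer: -8249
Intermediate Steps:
B(g) = 4*g**2 (B(g) = (2*g)*(2*g) = 4*g**2)
-377 - 192*(5*1 + B(3)) = -377 - 192*(5*1 + 4*3**2) = -377 - 192*(5 + 4*9) = -377 - 192*(5 + 36) = -377 - 192*41 = -377 - 64*123 = -377 - 7872 = -8249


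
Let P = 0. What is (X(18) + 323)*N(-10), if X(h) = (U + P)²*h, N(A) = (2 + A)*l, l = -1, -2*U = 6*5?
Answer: 34984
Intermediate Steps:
U = -15 (U = -3*5 = -½*30 = -15)
N(A) = -2 - A (N(A) = (2 + A)*(-1) = -2 - A)
X(h) = 225*h (X(h) = (-15 + 0)²*h = (-15)²*h = 225*h)
(X(18) + 323)*N(-10) = (225*18 + 323)*(-2 - 1*(-10)) = (4050 + 323)*(-2 + 10) = 4373*8 = 34984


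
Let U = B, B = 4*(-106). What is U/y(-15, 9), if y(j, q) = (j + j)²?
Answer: -106/225 ≈ -0.47111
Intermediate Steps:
y(j, q) = 4*j² (y(j, q) = (2*j)² = 4*j²)
B = -424
U = -424
U/y(-15, 9) = -424/(4*(-15)²) = -424/(4*225) = -424/900 = -424*1/900 = -106/225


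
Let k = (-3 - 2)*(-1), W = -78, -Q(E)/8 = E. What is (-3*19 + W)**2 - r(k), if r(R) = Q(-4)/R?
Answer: 91093/5 ≈ 18219.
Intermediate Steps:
Q(E) = -8*E
k = 5 (k = -5*(-1) = 5)
r(R) = 32/R (r(R) = (-8*(-4))/R = 32/R)
(-3*19 + W)**2 - r(k) = (-3*19 - 78)**2 - 32/5 = (-57 - 78)**2 - 32/5 = (-135)**2 - 1*32/5 = 18225 - 32/5 = 91093/5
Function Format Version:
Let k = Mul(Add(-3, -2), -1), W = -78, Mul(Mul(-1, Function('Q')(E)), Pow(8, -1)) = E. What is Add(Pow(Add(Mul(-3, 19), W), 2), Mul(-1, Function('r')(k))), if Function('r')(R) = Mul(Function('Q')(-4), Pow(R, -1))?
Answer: Rational(91093, 5) ≈ 18219.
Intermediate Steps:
Function('Q')(E) = Mul(-8, E)
k = 5 (k = Mul(-5, -1) = 5)
Function('r')(R) = Mul(32, Pow(R, -1)) (Function('r')(R) = Mul(Mul(-8, -4), Pow(R, -1)) = Mul(32, Pow(R, -1)))
Add(Pow(Add(Mul(-3, 19), W), 2), Mul(-1, Function('r')(k))) = Add(Pow(Add(Mul(-3, 19), -78), 2), Mul(-1, Mul(32, Pow(5, -1)))) = Add(Pow(Add(-57, -78), 2), Mul(-1, Mul(32, Rational(1, 5)))) = Add(Pow(-135, 2), Mul(-1, Rational(32, 5))) = Add(18225, Rational(-32, 5)) = Rational(91093, 5)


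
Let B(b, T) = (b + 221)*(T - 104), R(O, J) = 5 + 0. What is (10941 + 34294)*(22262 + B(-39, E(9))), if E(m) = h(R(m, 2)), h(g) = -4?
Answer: 117882410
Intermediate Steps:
R(O, J) = 5
E(m) = -4
B(b, T) = (-104 + T)*(221 + b) (B(b, T) = (221 + b)*(-104 + T) = (-104 + T)*(221 + b))
(10941 + 34294)*(22262 + B(-39, E(9))) = (10941 + 34294)*(22262 + (-22984 - 104*(-39) + 221*(-4) - 4*(-39))) = 45235*(22262 + (-22984 + 4056 - 884 + 156)) = 45235*(22262 - 19656) = 45235*2606 = 117882410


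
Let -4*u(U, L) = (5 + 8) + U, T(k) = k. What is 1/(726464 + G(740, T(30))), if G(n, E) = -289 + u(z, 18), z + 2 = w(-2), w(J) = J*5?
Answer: 4/2904699 ≈ 1.3771e-6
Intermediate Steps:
w(J) = 5*J
z = -12 (z = -2 + 5*(-2) = -2 - 10 = -12)
u(U, L) = -13/4 - U/4 (u(U, L) = -((5 + 8) + U)/4 = -(13 + U)/4 = -13/4 - U/4)
G(n, E) = -1157/4 (G(n, E) = -289 + (-13/4 - 1/4*(-12)) = -289 + (-13/4 + 3) = -289 - 1/4 = -1157/4)
1/(726464 + G(740, T(30))) = 1/(726464 - 1157/4) = 1/(2904699/4) = 4/2904699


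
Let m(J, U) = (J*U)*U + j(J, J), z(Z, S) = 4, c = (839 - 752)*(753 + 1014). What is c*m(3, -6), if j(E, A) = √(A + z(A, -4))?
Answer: 16602732 + 153729*√7 ≈ 1.7009e+7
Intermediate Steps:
c = 153729 (c = 87*1767 = 153729)
j(E, A) = √(4 + A) (j(E, A) = √(A + 4) = √(4 + A))
m(J, U) = √(4 + J) + J*U² (m(J, U) = (J*U)*U + √(4 + J) = J*U² + √(4 + J) = √(4 + J) + J*U²)
c*m(3, -6) = 153729*(√(4 + 3) + 3*(-6)²) = 153729*(√7 + 3*36) = 153729*(√7 + 108) = 153729*(108 + √7) = 16602732 + 153729*√7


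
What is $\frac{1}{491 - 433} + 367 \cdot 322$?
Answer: $\frac{6854093}{58} \approx 1.1817 \cdot 10^{5}$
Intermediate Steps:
$\frac{1}{491 - 433} + 367 \cdot 322 = \frac{1}{58} + 118174 = \frac{6854093}{58}$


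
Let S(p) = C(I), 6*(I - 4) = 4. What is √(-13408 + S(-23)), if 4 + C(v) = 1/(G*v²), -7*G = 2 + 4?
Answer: 5*I*√420602/28 ≈ 115.81*I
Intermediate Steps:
G = -6/7 (G = -(2 + 4)/7 = -⅐*6 = -6/7 ≈ -0.85714)
I = 14/3 (I = 4 + (⅙)*4 = 4 + ⅔ = 14/3 ≈ 4.6667)
C(v) = -4 - 7/(6*v²) (C(v) = -4 + 1/(-6*v²/7) = -4 - 7/(6*v²))
S(p) = -227/56 (S(p) = -4 - 7/(6*(14/3)²) = -4 - 7/6*9/196 = -4 - 3/56 = -227/56)
√(-13408 + S(-23)) = √(-13408 - 227/56) = √(-751075/56) = 5*I*√420602/28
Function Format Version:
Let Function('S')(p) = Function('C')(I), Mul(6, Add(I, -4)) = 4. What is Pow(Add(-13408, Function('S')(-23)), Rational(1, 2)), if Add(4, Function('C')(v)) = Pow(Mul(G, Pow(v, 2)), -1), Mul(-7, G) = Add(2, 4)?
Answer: Mul(Rational(5, 28), I, Pow(420602, Rational(1, 2))) ≈ Mul(115.81, I)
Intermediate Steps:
G = Rational(-6, 7) (G = Mul(Rational(-1, 7), Add(2, 4)) = Mul(Rational(-1, 7), 6) = Rational(-6, 7) ≈ -0.85714)
I = Rational(14, 3) (I = Add(4, Mul(Rational(1, 6), 4)) = Add(4, Rational(2, 3)) = Rational(14, 3) ≈ 4.6667)
Function('C')(v) = Add(-4, Mul(Rational(-7, 6), Pow(v, -2))) (Function('C')(v) = Add(-4, Pow(Mul(Rational(-6, 7), Pow(v, 2)), -1)) = Add(-4, Mul(Rational(-7, 6), Pow(v, -2))))
Function('S')(p) = Rational(-227, 56) (Function('S')(p) = Add(-4, Mul(Rational(-7, 6), Pow(Rational(14, 3), -2))) = Add(-4, Mul(Rational(-7, 6), Rational(9, 196))) = Add(-4, Rational(-3, 56)) = Rational(-227, 56))
Pow(Add(-13408, Function('S')(-23)), Rational(1, 2)) = Pow(Add(-13408, Rational(-227, 56)), Rational(1, 2)) = Pow(Rational(-751075, 56), Rational(1, 2)) = Mul(Rational(5, 28), I, Pow(420602, Rational(1, 2)))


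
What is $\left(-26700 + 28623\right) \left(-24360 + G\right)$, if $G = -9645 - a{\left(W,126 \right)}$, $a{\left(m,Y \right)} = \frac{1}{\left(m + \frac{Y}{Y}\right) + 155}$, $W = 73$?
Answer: $- \frac{14974681758}{229} \approx -6.5392 \cdot 10^{7}$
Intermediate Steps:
$a{\left(m,Y \right)} = \frac{1}{156 + m}$ ($a{\left(m,Y \right)} = \frac{1}{\left(m + 1\right) + 155} = \frac{1}{\left(1 + m\right) + 155} = \frac{1}{156 + m}$)
$G = - \frac{2208706}{229}$ ($G = -9645 - \frac{1}{156 + 73} = -9645 - \frac{1}{229} = - \frac{2208706}{229} \approx -9645.0$)
$\left(-26700 + 28623\right) \left(-24360 + G\right) = \left(-26700 + 28623\right) \left(-24360 - \frac{2208706}{229}\right) = 1923 \left(- \frac{7787146}{229}\right) = - \frac{14974681758}{229}$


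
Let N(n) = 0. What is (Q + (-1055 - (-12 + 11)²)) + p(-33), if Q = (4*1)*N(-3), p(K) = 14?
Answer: -1042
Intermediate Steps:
Q = 0 (Q = (4*1)*0 = 4*0 = 0)
(Q + (-1055 - (-12 + 11)²)) + p(-33) = (0 + (-1055 - (-12 + 11)²)) + 14 = (0 + (-1055 - 1*(-1)²)) + 14 = (0 + (-1055 - 1*1)) + 14 = (0 + (-1055 - 1)) + 14 = (0 - 1056) + 14 = -1056 + 14 = -1042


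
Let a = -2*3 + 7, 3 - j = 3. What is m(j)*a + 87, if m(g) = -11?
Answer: 76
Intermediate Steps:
j = 0 (j = 3 - 1*3 = 3 - 3 = 0)
a = 1 (a = -6 + 7 = 1)
m(j)*a + 87 = -11*1 + 87 = -11 + 87 = 76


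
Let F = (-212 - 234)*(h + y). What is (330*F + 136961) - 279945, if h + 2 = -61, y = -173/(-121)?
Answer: 98108176/11 ≈ 8.9189e+6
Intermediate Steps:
y = 173/121 (y = -173*(-1/121) = 173/121 ≈ 1.4298)
h = -63 (h = -2 - 61 = -63)
F = 3322700/121 (F = (-212 - 234)*(-63 + 173/121) = -446*(-7450/121) = 3322700/121 ≈ 27460.)
(330*F + 136961) - 279945 = (330*(3322700/121) + 136961) - 279945 = (99681000/11 + 136961) - 279945 = 101187571/11 - 279945 = 98108176/11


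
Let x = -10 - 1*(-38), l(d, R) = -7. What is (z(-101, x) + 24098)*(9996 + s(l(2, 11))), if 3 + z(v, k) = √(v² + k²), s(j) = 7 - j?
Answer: 241190950 + 130130*√65 ≈ 2.4224e+8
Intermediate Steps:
x = 28 (x = -10 + 38 = 28)
z(v, k) = -3 + √(k² + v²) (z(v, k) = -3 + √(v² + k²) = -3 + √(k² + v²))
(z(-101, x) + 24098)*(9996 + s(l(2, 11))) = ((-3 + √(28² + (-101)²)) + 24098)*(9996 + (7 - 1*(-7))) = ((-3 + √(784 + 10201)) + 24098)*(9996 + (7 + 7)) = ((-3 + √10985) + 24098)*(9996 + 14) = ((-3 + 13*√65) + 24098)*10010 = (24095 + 13*√65)*10010 = 241190950 + 130130*√65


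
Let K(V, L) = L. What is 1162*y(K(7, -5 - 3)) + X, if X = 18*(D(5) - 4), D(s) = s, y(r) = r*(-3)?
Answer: 27906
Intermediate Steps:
y(r) = -3*r
X = 18 (X = 18*(5 - 4) = 18*1 = 18)
1162*y(K(7, -5 - 3)) + X = 1162*(-3*(-5 - 3)) + 18 = 1162*(-3*(-8)) + 18 = 1162*24 + 18 = 27888 + 18 = 27906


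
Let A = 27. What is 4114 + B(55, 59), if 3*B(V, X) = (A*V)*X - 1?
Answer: 99956/3 ≈ 33319.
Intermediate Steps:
B(V, X) = -⅓ + 9*V*X (B(V, X) = ((27*V)*X - 1)/3 = (27*V*X - 1)/3 = (-1 + 27*V*X)/3 = -⅓ + 9*V*X)
4114 + B(55, 59) = 4114 + (-⅓ + 9*55*59) = 4114 + (-⅓ + 29205) = 4114 + 87614/3 = 99956/3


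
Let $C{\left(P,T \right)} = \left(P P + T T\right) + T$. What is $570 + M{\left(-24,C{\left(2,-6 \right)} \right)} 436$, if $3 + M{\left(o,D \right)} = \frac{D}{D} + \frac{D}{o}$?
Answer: $- \frac{2759}{3} \approx -919.67$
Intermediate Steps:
$C{\left(P,T \right)} = T + P^{2} + T^{2}$ ($C{\left(P,T \right)} = \left(P^{2} + T^{2}\right) + T = T + P^{2} + T^{2}$)
$M{\left(o,D \right)} = -2 + \frac{D}{o}$ ($M{\left(o,D \right)} = -3 + \left(\frac{D}{D} + \frac{D}{o}\right) = -3 + \left(1 + \frac{D}{o}\right) = -2 + \frac{D}{o}$)
$570 + M{\left(-24,C{\left(2,-6 \right)} \right)} 436 = 570 + \left(-2 + \frac{-6 + 2^{2} + \left(-6\right)^{2}}{-24}\right) 436 = 570 + \left(-2 + \left(-6 + 4 + 36\right) \left(- \frac{1}{24}\right)\right) 436 = 570 + \left(-2 + 34 \left(- \frac{1}{24}\right)\right) 436 = 570 + \left(-2 - \frac{17}{12}\right) 436 = 570 - \frac{4469}{3} = - \frac{2759}{3}$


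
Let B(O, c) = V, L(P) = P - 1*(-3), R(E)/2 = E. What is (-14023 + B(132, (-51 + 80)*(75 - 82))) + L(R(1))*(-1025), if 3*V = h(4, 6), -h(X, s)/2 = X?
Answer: -57452/3 ≈ -19151.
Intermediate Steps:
h(X, s) = -2*X
R(E) = 2*E
L(P) = 3 + P (L(P) = P + 3 = 3 + P)
V = -8/3 (V = (-2*4)/3 = (1/3)*(-8) = -8/3 ≈ -2.6667)
B(O, c) = -8/3
(-14023 + B(132, (-51 + 80)*(75 - 82))) + L(R(1))*(-1025) = (-14023 - 8/3) + (3 + 2*1)*(-1025) = -42077/3 + (3 + 2)*(-1025) = -42077/3 + 5*(-1025) = -42077/3 - 5125 = -57452/3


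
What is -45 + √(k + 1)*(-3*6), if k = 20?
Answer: -45 - 18*√21 ≈ -127.49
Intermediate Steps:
-45 + √(k + 1)*(-3*6) = -45 + √(20 + 1)*(-3*6) = -45 + √21*(-18) = -45 - 18*√21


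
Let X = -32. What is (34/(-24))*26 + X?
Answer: -413/6 ≈ -68.833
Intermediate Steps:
(34/(-24))*26 + X = (34/(-24))*26 - 32 = (34*(-1/24))*26 - 32 = -17/12*26 - 32 = -221/6 - 32 = -413/6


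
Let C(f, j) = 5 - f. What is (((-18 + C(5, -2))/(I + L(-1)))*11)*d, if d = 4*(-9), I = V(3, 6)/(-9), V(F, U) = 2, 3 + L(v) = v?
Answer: -32076/19 ≈ -1688.2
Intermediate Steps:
L(v) = -3 + v
I = -2/9 (I = 2/(-9) = 2*(-⅑) = -2/9 ≈ -0.22222)
d = -36
(((-18 + C(5, -2))/(I + L(-1)))*11)*d = (((-18 + (5 - 1*5))/(-2/9 + (-3 - 1)))*11)*(-36) = (((-18 + (5 - 5))/(-2/9 - 4))*11)*(-36) = (((-18 + 0)/(-38/9))*11)*(-36) = (-18*(-9/38)*11)*(-36) = ((81/19)*11)*(-36) = (891/19)*(-36) = -32076/19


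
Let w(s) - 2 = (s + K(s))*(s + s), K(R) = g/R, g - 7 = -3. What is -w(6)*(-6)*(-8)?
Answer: -3936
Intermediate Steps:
g = 4 (g = 7 - 3 = 4)
K(R) = 4/R
w(s) = 2 + 2*s*(s + 4/s) (w(s) = 2 + (s + 4/s)*(s + s) = 2 + (s + 4/s)*(2*s) = 2 + 2*s*(s + 4/s))
-w(6)*(-6)*(-8) = -(10 + 2*6²)*(-6)*(-8) = -(10 + 2*36)*(-6)*(-8) = -(10 + 72)*(-6)*(-8) = -82*(-6)*(-8) = -(-492)*(-8) = -1*3936 = -3936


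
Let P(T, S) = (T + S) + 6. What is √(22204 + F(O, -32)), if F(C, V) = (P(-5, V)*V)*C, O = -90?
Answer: 2*I*√16769 ≈ 258.99*I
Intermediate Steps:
P(T, S) = 6 + S + T (P(T, S) = (S + T) + 6 = 6 + S + T)
F(C, V) = C*V*(1 + V) (F(C, V) = ((6 + V - 5)*V)*C = ((1 + V)*V)*C = (V*(1 + V))*C = C*V*(1 + V))
√(22204 + F(O, -32)) = √(22204 - 90*(-32)*(1 - 32)) = √(22204 - 90*(-32)*(-31)) = √(22204 - 89280) = √(-67076) = 2*I*√16769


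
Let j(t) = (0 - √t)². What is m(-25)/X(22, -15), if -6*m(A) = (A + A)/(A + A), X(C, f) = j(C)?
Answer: -1/132 ≈ -0.0075758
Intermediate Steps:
j(t) = t (j(t) = (-√t)² = t)
X(C, f) = C
m(A) = -⅙ (m(A) = -(A + A)/(6*(A + A)) = -2*A/(6*(2*A)) = -2*A*1/(2*A)/6 = -⅙*1 = -⅙)
m(-25)/X(22, -15) = -⅙/22 = -⅙*1/22 = -1/132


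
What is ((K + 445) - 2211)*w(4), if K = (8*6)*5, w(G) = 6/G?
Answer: -2289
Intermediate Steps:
K = 240 (K = 48*5 = 240)
((K + 445) - 2211)*w(4) = ((240 + 445) - 2211)*(6/4) = (685 - 2211)*(6*(¼)) = -1526*3/2 = -2289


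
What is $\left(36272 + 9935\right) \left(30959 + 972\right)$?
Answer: $1475435717$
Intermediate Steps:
$\left(36272 + 9935\right) \left(30959 + 972\right) = 46207 \cdot 31931 = 1475435717$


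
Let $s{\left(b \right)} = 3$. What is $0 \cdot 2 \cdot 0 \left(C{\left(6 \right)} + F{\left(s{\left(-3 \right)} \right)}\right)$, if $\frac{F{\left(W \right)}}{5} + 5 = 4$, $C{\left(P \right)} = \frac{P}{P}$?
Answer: $0$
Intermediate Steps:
$C{\left(P \right)} = 1$
$F{\left(W \right)} = -5$ ($F{\left(W \right)} = -25 + 5 \cdot 4 = -25 + 20 = -5$)
$0 \cdot 2 \cdot 0 \left(C{\left(6 \right)} + F{\left(s{\left(-3 \right)} \right)}\right) = 0 \cdot 2 \cdot 0 \left(1 - 5\right) = 0 \cdot 0 \left(-4\right) = 0 \left(-4\right) = 0$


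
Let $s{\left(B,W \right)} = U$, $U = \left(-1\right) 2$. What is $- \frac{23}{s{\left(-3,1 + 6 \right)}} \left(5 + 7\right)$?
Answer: $138$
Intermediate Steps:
$U = -2$
$s{\left(B,W \right)} = -2$
$- \frac{23}{s{\left(-3,1 + 6 \right)}} \left(5 + 7\right) = - \frac{23}{-2} \left(5 + 7\right) = \left(-23\right) \left(- \frac{1}{2}\right) 12 = \frac{23}{2} \cdot 12 = 138$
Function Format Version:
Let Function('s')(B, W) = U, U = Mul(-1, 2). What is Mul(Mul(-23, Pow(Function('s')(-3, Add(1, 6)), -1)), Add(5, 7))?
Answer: 138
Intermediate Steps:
U = -2
Function('s')(B, W) = -2
Mul(Mul(-23, Pow(Function('s')(-3, Add(1, 6)), -1)), Add(5, 7)) = Mul(Mul(-23, Pow(-2, -1)), Add(5, 7)) = Mul(Mul(-23, Rational(-1, 2)), 12) = Mul(Rational(23, 2), 12) = 138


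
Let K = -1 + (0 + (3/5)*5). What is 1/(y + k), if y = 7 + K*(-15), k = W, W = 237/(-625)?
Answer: -625/14612 ≈ -0.042773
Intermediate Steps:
K = 2 (K = -1 + (0 + (3*(⅕))*5) = -1 + (0 + (⅗)*5) = -1 + (0 + 3) = -1 + 3 = 2)
W = -237/625 (W = 237*(-1/625) = -237/625 ≈ -0.37920)
k = -237/625 ≈ -0.37920
y = -23 (y = 7 + 2*(-15) = 7 - 30 = -23)
1/(y + k) = 1/(-23 - 237/625) = 1/(-14612/625) = -625/14612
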